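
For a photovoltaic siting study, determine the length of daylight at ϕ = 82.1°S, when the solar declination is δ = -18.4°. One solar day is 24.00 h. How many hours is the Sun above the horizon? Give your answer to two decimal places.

Sunrise equation: cos h₀ = −tan ϕ · tan δ = -2.3973 ≤ −1, so the Sun never sets (polar day) and h₀ = π.
Daylight = 2h₀/(2π) × 24.00 h = (3.1416/π) × 24.00 = 24.00 h.

24.00 h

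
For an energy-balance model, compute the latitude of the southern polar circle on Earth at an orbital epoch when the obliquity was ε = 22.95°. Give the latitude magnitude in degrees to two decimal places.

The polar circle is the lowest latitude that experiences at least one full rotation of continuous darkness at the northern-summer solstice; it lies at |ϕ| = 90° − ε = 90° − 22.95° = 67.05°.

67.05°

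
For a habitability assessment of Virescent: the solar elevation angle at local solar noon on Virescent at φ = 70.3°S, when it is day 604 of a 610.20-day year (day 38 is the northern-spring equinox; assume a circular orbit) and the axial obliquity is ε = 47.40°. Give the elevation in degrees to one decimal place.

Solar longitude: λ_s = 360° × (604 − 38)/610.20 = 333.923°.
sin δ = sin 47.40° × sin 333.923° = -0.32357, so δ = -18.879°.
At local noon the hour angle is zero, so the zenith angle equals |φ − δ| = |-70.3° − (-18.879°)| = 51.421°.
Elevation = 90° − 51.421° = 38.6°.

38.6°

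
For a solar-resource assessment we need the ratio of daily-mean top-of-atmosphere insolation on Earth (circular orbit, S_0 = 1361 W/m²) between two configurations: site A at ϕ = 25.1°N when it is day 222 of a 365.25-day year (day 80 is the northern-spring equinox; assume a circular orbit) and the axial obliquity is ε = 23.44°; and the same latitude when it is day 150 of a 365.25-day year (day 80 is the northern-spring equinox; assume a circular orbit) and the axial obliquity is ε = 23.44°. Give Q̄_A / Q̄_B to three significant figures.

— Configuration A (ϕ=+25.1°):
Solar longitude: L_s = 360° × (222 − 80)/365.25 = 139.959°.
sin δ = sin 23.44° × sin 139.959° = 0.25591, so δ = +14.828°.
cos h₀ = −tan(+25.1°) tan(+14.828°) = -0.1240, h₀ = 1.6951 rad.
Bracket: h₀ sin ϕ sin δ + cos ϕ cos δ sin h₀ = 1.6951×0.42420×0.25591 + 0.90557×0.96670×0.99228 = 0.184015 + 0.868656 = 1.052671.
Q̄ = (S_0/π) × [bracket] = (1361/π) × 1.052671 = 456.04 W/m².
— Configuration B (ϕ=+25.1°):
Solar longitude: L_s = 360° × (150 − 80)/365.25 = 68.994°.
sin δ = sin 23.44° × sin 68.994° = 0.37135, so δ = +21.799°.
cos h₀ = −tan(+25.1°) tan(+21.799°) = -0.1874, h₀ = 1.7593 rad.
Bracket: h₀ sin ϕ sin δ + cos ϕ cos δ sin h₀ = 1.7593×0.42420×0.37135 + 0.90557×0.92849×0.98229 = 0.277137 + 0.825922 = 1.103059.
Q̄ = (S_0/π) × [bracket] = (1361/π) × 1.103059 = 477.87 W/m².
Ratio Q̄_A / Q̄_B = 456.04 / 477.87 = 0.9543.

Q̄_A / Q̄_B ≈ 0.954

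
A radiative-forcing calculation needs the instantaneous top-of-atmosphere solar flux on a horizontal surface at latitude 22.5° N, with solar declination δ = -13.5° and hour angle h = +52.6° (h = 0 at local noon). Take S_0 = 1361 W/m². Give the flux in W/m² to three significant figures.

621 W/m²

cos θ_z = sin ϕ sin δ + cos ϕ cos δ cos h = -0.089336 + 0.545638 = 0.456302.
Flux = S_0 · cos θ_z = 1361 × 0.456302 = 621.0 W/m².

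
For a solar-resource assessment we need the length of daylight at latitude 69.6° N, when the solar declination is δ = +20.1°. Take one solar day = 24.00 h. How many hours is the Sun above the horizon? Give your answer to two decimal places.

22.63 h

cos H₀ = −tan φ · tan δ = −tan(+69.6°) × tan(+20.100°) = -0.9840, so H₀ = 2.9625 rad = 169.74°.
Daylight = 2H₀/(2π) × 24.00 h = (2.9625/π) × 24.00 = 22.63 h.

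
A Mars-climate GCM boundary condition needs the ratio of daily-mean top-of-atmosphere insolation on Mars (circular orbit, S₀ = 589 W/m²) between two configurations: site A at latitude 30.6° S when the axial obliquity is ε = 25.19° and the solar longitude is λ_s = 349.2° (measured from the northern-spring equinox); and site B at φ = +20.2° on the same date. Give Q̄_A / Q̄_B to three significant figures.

Q̄_A / Q̄_B ≈ 1.03

— Configuration A (φ=-30.6°):
Solar declination: sin δ = sin ε · sin λ_s = sin 25.19° × sin 349.2° = -0.07975, so δ = -4.574°.
cos H₀ = −tan(-30.6°) tan(-4.574°) = -0.0473, H₀ = 1.6181 rad.
Bracket: H₀ sin φ sin δ + cos φ cos δ sin H₀ = 1.6181×-0.50904×-0.07975 + 0.86074×0.99681×0.99888 = 0.065688 + 0.857033 = 0.922721.
Q̄ = (S₀/π) × [bracket] = (589/π) × 0.922721 = 173.00 W/m².
— Configuration B (φ=+20.2°):
cos H₀ = −tan(+20.2°) tan(-4.574°) = 0.0294, H₀ = 1.5414 rad.
Bracket: H₀ sin φ sin δ + cos φ cos δ sin H₀ = 1.5414×0.34530×-0.07975 + 0.93849×0.99681×0.99957 = -0.042447 + 0.935094 = 0.892647.
Q̄ = (S₀/π) × [bracket] = (589/π) × 0.892647 = 167.36 W/m².
Ratio Q̄_A / Q̄_B = 173.00 / 167.36 = 1.034.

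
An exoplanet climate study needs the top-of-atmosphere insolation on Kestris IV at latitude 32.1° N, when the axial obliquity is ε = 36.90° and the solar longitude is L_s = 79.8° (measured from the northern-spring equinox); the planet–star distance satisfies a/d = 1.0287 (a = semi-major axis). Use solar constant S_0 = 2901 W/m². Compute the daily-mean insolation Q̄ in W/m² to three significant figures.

Q̄ ≈ 1.22e+03 W/m²

Solar declination: sin δ = sin ε · sin L_s = sin 36.90° × sin 79.8° = 0.59093, so δ = +36.223°.
cos h₀ = −tan(+32.1°) tan(+36.223°) = -0.4595, h₀ = 2.0482 rad.
Bracket: h₀ sin ϕ sin δ + cos ϕ cos δ sin h₀ = 2.0482×0.53140×0.59093 + 0.84712×0.80672×0.88818 = 0.643176 + 0.606972 = 1.250148.
Inverse-square distance factor (a/d)² = 1.0287² = 1.058224.
Q̄ = (S_0/π) × 1.058224 × [bracket] = (2901/π) × 1.058224 × 1.250148 = 1222 W/m².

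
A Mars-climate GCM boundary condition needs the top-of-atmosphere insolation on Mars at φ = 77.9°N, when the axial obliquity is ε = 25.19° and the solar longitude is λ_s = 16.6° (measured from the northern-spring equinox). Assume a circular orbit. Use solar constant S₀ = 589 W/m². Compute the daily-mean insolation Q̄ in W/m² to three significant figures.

Solar declination: sin δ = sin ε · sin λ_s = sin 25.19° × sin 16.6° = 0.12160, so δ = +6.984°.
cos H₀ = −tan(+77.9°) tan(+6.984°) = -0.5714, H₀ = 2.1790 rad.
Bracket: H₀ sin φ sin δ + cos φ cos δ sin H₀ = 2.1790×0.97778×0.12160 + 0.20962×0.99258×0.82065 = 0.259079 + 0.170748 = 0.429827.
Q̄ = (S₀/π) × [bracket] = (589/π) × 0.429827 = 80.59 W/m².

Q̄ ≈ 80.6 W/m²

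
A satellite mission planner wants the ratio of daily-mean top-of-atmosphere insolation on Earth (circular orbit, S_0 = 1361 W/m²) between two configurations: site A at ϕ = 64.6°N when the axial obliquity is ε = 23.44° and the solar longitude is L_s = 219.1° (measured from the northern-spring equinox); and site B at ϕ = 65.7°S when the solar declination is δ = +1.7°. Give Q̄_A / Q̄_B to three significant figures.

— Configuration A (ϕ=+64.6°):
Solar declination: sin δ = sin ε · sin L_s = sin 23.44° × sin 219.1° = -0.25088, so δ = -14.529°.
cos h₀ = −tan(+64.6°) tan(-14.529°) = 0.5458, h₀ = 0.9935 rad.
Bracket: h₀ sin ϕ sin δ + cos ϕ cos δ sin h₀ = 0.9935×0.90334×-0.25088 + 0.42894×0.96802×0.83792 = -0.225157 + 0.347923 = 0.122766.
Q̄ = (S_0/π) × [bracket] = (1361/π) × 0.122766 = 53.185 W/m².
— Configuration B (ϕ=-65.7°):
cos h₀ = −tan(-65.7°) tan(+1.700°) = 0.0657, h₀ = 1.5050 rad.
Bracket: h₀ sin ϕ sin δ + cos ϕ cos δ sin h₀ = 1.5050×-0.91140×0.02967 + 0.41151×0.99956×0.99784 = -0.040697 + 0.410440 = 0.369743.
Q̄ = (S_0/π) × [bracket] = (1361/π) × 0.369743 = 160.18 W/m².
Ratio Q̄_A / Q̄_B = 53.185 / 160.18 = 0.3320.

Q̄_A / Q̄_B ≈ 0.332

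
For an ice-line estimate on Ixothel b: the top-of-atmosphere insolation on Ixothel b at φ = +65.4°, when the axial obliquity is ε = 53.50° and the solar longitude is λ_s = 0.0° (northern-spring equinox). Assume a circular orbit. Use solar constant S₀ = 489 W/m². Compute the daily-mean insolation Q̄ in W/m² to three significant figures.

Solar declination: sin δ = sin ε · sin λ_s = sin 53.50° × sin 0.0° = 0.00000, so δ = +0.000°.
cos H₀ = −tan(+65.4°) tan(+0.000°) = -0.0000, H₀ = 1.5708 rad.
Bracket: H₀ sin φ sin δ + cos φ cos δ sin H₀ = 1.5708×0.90924×0.00000 + 0.41628×1.00000×1.00000 = 0.000000 + 0.416280 = 0.416280.
Q̄ = (S₀/π) × [bracket] = (489/π) × 0.416280 = 64.80 W/m².

Q̄ ≈ 64.8 W/m²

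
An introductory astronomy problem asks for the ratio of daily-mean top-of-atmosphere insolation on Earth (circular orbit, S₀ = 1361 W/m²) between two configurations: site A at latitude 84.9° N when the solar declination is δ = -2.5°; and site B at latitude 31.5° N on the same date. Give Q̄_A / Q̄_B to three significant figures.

— Configuration A (φ=+84.9°):
cos H₀ = −tan(+84.9°) tan(-2.500°) = 0.4892, H₀ = 1.0596 rad.
Bracket: H₀ sin φ sin δ + cos φ cos δ sin H₀ = 1.0596×0.99604×-0.04362 + 0.08889×0.99905×0.87217 = -0.046037 + 0.077454 = 0.031417.
Q̄ = (S₀/π) × [bracket] = (1361/π) × 0.031417 = 13.610 W/m².
— Configuration B (φ=+31.5°):
cos H₀ = −tan(+31.5°) tan(-2.500°) = 0.0268, H₀ = 1.5440 rad.
Bracket: H₀ sin φ sin δ + cos φ cos δ sin H₀ = 1.5440×0.52250×-0.04362 + 0.85264×0.99905×0.99964 = -0.035190 + 0.851523 = 0.816333.
Q̄ = (S₀/π) × [bracket] = (1361/π) × 0.816333 = 353.65 W/m².
Ratio Q̄_A / Q̄_B = 13.610 / 353.65 = 0.03848.

Q̄_A / Q̄_B ≈ 0.0385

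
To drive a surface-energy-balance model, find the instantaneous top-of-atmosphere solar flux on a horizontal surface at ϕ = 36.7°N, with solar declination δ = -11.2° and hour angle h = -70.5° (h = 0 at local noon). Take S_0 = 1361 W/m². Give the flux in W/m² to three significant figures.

199 W/m²

cos θ_z = sin ϕ sin δ + cos ϕ cos δ cos h = -0.116079 + 0.262541 = 0.146462.
Flux = S_0 · cos θ_z = 1361 × 0.146462 = 199.3 W/m².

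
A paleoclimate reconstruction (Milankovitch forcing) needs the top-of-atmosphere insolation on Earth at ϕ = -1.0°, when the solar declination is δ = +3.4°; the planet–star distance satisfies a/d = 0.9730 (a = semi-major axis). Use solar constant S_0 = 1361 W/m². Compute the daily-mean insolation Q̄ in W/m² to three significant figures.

Q̄ ≈ 409 W/m²

cos h₀ = −tan(-1.0°) tan(+3.400°) = 0.0010, h₀ = 1.5698 rad.
Bracket: h₀ sin ϕ sin δ + cos ϕ cos δ sin h₀ = 1.5698×-0.01745×0.05931 + 0.99985×0.99824×1.00000 = -0.001625 + 0.998090 = 0.996465.
Inverse-square distance factor (a/d)² = 0.9730² = 0.946729.
Q̄ = (S_0/π) × 0.946729 × [bracket] = (1361/π) × 0.946729 × 0.996465 = 408.7 W/m².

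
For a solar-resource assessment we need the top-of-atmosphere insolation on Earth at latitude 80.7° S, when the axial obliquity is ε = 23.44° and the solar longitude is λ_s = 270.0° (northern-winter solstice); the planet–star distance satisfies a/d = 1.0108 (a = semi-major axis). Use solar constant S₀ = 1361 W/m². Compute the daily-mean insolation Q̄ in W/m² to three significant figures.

Solar declination: sin δ = sin ε · sin λ_s = sin 23.44° × sin 270.0° = -0.39779, so δ = -23.440°.
cos H₀ = −tan(-80.7°) tan(-23.440°) = -2.6476 ≤ −1 ⇒ polar day, H₀ = π.
Bracket: H₀ sin φ sin δ + cos φ cos δ sin H₀ = 3.1416×-0.98686×-0.39779 + 0.16160×0.91748×0.00000 = 1.233276 + 0.000000 = 1.233276.
Inverse-square distance factor (a/d)² = 1.0108² = 1.021717.
Q̄ = (S₀/π) × 1.021717 × [bracket] = (1361/π) × 1.021717 × 1.233276 = 545.9 W/m².

Q̄ ≈ 546 W/m²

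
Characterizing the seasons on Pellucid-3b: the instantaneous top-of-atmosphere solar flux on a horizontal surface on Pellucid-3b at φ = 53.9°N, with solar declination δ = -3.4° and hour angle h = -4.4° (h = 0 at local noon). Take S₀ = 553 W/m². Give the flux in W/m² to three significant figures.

298 W/m²

cos θ_z = sin φ sin δ + cos φ cos δ cos h = -0.047919 + 0.586426 = 0.538507.
Flux = S₀ · cos θ_z = 553 × 0.538507 = 297.8 W/m².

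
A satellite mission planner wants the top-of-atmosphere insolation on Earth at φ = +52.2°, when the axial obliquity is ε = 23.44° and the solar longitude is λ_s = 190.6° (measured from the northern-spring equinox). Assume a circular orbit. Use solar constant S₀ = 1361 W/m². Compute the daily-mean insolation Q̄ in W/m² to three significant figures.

Solar declination: sin δ = sin ε · sin λ_s = sin 23.44° × sin 190.6° = -0.07317, so δ = -4.196°.
cos H₀ = −tan(+52.2°) tan(-4.196°) = 0.0946, H₀ = 1.4761 rad.
Bracket: H₀ sin φ sin δ + cos φ cos δ sin H₀ = 1.4761×0.79016×-0.07317 + 0.61291×0.99732×0.99552 = -0.085342 + 0.608529 = 0.523187.
Q̄ = (S₀/π) × [bracket] = (1361/π) × 0.523187 = 226.7 W/m².

Q̄ ≈ 227 W/m²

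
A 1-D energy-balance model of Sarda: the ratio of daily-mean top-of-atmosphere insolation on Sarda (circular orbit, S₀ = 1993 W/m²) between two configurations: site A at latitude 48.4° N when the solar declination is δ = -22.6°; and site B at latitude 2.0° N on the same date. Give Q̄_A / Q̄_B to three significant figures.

— Configuration A (φ=+48.4°):
cos H₀ = −tan(+48.4°) tan(-22.600°) = 0.4688, H₀ = 1.0828 rad.
Bracket: H₀ sin φ sin δ + cos φ cos δ sin H₀ = 1.0828×0.74780×-0.38430 + 0.66393×0.92321×0.88328 = -0.311175 + 0.541404 = 0.230229.
Q̄ = (S₀/π) × [bracket] = (1993/π) × 0.230229 = 146.06 W/m².
— Configuration B (φ=+2.0°):
cos H₀ = −tan(+2.0°) tan(-22.600°) = 0.0145, H₀ = 1.5563 rad.
Bracket: H₀ sin φ sin δ + cos φ cos δ sin H₀ = 1.5563×0.03490×-0.38430 + 0.99939×0.92321×0.99989 = -0.020873 + 0.922545 = 0.901672.
Q̄ = (S₀/π) × [bracket] = (1993/π) × 0.901672 = 572.01 W/m².
Ratio Q̄_A / Q̄_B = 146.06 / 572.01 = 0.2553.

Q̄_A / Q̄_B ≈ 0.255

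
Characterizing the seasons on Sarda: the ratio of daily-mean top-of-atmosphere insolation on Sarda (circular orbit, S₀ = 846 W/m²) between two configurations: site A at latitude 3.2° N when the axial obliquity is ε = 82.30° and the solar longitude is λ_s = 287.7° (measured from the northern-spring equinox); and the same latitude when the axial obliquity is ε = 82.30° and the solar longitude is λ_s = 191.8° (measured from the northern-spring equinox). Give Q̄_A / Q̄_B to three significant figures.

Q̄_A / Q̄_B ≈ 0.261

— Configuration A (φ=+3.2°):
Solar declination: sin δ = sin ε · sin λ_s = sin 82.30° × sin 287.7° = -0.94407, so δ = -70.747°.
cos H₀ = −tan(+3.2°) tan(-70.747°) = 0.1601, H₀ = 1.4100 rad.
Bracket: H₀ sin φ sin δ + cos φ cos δ sin H₀ = 1.4100×0.05582×-0.94407 + 0.99844×0.32974×0.98711 = -0.074304 + 0.324982 = 0.250678.
Q̄ = (S₀/π) × [bracket] = (846/π) × 0.250678 = 67.505 W/m².
— Configuration B (φ=+3.2°):
Solar declination: sin δ = sin ε · sin λ_s = sin 82.30° × sin 191.8° = -0.20265, so δ = -11.692°.
cos H₀ = −tan(+3.2°) tan(-11.692°) = 0.0116, H₀ = 1.5592 rad.
Bracket: H₀ sin φ sin δ + cos φ cos δ sin H₀ = 1.5592×0.05582×-0.20265 + 0.99844×0.97925×0.99993 = -0.017638 + 0.977654 = 0.960016.
Q̄ = (S₀/π) × [bracket] = (846/π) × 0.960016 = 258.52 W/m².
Ratio Q̄_A / Q̄_B = 67.505 / 258.52 = 0.2611.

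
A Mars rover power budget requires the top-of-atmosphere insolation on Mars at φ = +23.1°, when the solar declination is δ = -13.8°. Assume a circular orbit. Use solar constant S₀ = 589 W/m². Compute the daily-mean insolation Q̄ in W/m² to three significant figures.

Q̄ ≈ 141 W/m²

cos H₀ = −tan(+23.1°) tan(-13.800°) = 0.1048, H₀ = 1.4658 rad.
Bracket: H₀ sin φ sin δ + cos φ cos δ sin H₀ = 1.4658×0.39234×-0.23853 + 0.91982×0.97113×0.99450 = -0.137177 + 0.888352 = 0.751175.
Q̄ = (S₀/π) × [bracket] = (589/π) × 0.751175 = 140.8 W/m².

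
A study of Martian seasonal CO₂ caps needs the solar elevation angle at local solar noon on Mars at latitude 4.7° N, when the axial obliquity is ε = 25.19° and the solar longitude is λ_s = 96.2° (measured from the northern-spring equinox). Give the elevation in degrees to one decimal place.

Solar declination: sin δ = sin ε · sin λ_s = sin 25.19° × sin 96.2° = 0.42313, so δ = +25.032°.
At local noon the hour angle is zero, so the zenith angle equals |φ − δ| = |+4.7° − (+25.032°)| = 20.332°.
Elevation = 90° − 20.332° = 69.7°.

69.7°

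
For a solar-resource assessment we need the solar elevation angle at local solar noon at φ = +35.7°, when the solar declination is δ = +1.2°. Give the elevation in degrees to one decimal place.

At local noon the hour angle is zero, so the zenith angle equals |φ − δ| = |+35.7° − (+1.200°)| = 34.500°.
Elevation = 90° − 34.500° = 55.5°.

55.5°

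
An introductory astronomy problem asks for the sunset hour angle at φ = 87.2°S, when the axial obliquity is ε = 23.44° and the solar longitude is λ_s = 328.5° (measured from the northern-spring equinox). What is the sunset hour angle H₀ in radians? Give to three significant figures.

Solar declination: sin δ = sin ε · sin λ_s = sin 23.44° × sin 328.5° = -0.20784, so δ = -11.996°.
Sunrise equation: cos H₀ = −tan φ · tan δ = -4.3446 ≤ −1, so the Sun never sets (polar day) and H₀ = π.

H₀ = 3.14 rad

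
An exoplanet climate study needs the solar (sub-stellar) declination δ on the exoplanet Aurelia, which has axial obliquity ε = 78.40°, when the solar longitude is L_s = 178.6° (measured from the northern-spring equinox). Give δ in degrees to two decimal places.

δ = +1.37°

sin δ = sin ε · sin L_s = sin 78.40° × sin 178.6° = 0.023933.
δ = arcsin(0.023933) = +1.37°.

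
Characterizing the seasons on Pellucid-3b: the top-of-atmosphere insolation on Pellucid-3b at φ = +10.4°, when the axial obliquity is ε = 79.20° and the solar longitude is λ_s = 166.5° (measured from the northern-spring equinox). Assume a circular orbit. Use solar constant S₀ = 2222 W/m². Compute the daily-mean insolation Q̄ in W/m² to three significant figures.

Q̄ ≈ 724 W/m²

Solar declination: sin δ = sin ε · sin λ_s = sin 79.20° × sin 166.5° = 0.22931, so δ = +13.256°.
cos H₀ = −tan(+10.4°) tan(+13.256°) = -0.0432, H₀ = 1.6140 rad.
Bracket: H₀ sin φ sin δ + cos φ cos δ sin H₀ = 1.6140×0.18052×0.22931 + 0.98357×0.97335×0.99906 = 0.066812 + 0.956458 = 1.023270.
Q̄ = (S₀/π) × [bracket] = (2222/π) × 1.023270 = 723.7 W/m².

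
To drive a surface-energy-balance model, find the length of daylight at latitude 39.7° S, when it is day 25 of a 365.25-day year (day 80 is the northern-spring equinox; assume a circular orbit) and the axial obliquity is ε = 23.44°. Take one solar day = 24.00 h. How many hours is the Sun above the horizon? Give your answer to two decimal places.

Solar longitude: λ_s = 360° × (25 − 80)/365.25 = -54.209°, i.e. -54.209° + 360° = 305.791°.
sin δ = sin 23.44° × sin 305.791° = -0.32267, so δ = -18.824°.
cos H₀ = −tan φ · tan δ = −tan(-39.7°) × tan(-18.824°) = -0.2830, so H₀ = 1.8577 rad = 106.44°.
Daylight = 2H₀/(2π) × 24.00 h = (1.8577/π) × 24.00 = 14.19 h.

14.19 h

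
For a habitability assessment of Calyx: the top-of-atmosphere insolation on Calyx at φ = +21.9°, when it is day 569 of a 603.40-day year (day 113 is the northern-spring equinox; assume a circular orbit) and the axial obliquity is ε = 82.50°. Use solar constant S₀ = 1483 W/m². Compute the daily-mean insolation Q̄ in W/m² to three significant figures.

Q̄ ≈ 0.00 W/m²

Solar longitude: λ_s = 360° × (569 − 113)/603.40 = 272.058°.
sin δ = sin 82.50° × sin 272.058° = -0.99081, so δ = -82.224°.
cos H₀ = −tan(+21.9°) tan(-82.224°) = 2.9439 ≥ 1 ⇒ polar night, H₀ = 0 and Q̄ = 0.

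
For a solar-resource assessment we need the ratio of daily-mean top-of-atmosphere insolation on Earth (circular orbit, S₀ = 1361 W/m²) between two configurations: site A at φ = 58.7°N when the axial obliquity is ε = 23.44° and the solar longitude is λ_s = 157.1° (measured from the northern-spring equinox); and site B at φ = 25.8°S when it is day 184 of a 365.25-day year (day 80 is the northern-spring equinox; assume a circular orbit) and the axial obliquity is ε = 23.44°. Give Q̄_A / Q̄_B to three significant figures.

— Configuration A (φ=+58.7°):
Solar declination: sin δ = sin ε · sin λ_s = sin 23.44° × sin 157.1° = 0.15479, so δ = +8.905°.
cos H₀ = −tan(+58.7°) tan(+8.905°) = -0.2577, H₀ = 1.8314 rad.
Bracket: H₀ sin φ sin δ + cos φ cos δ sin H₀ = 1.8314×0.85446×0.15479 + 0.51952×0.98795×0.96623 = 0.242224 + 0.495927 = 0.738151.
Q̄ = (S₀/π) × [bracket] = (1361/π) × 0.738151 = 319.78 W/m².
— Configuration B (φ=-25.8°):
Solar longitude: λ_s = 360° × (184 − 80)/365.25 = 102.505°.
sin δ = sin 23.44° × sin 102.505° = 0.38835, so δ = +22.852°.
cos H₀ = −tan(-25.8°) tan(+22.852°) = 0.2037, H₀ = 1.3656 rad.
Bracket: H₀ sin φ sin δ + cos φ cos δ sin H₀ = 1.3656×-0.43523×0.38835 + 0.90032×0.92151×0.97903 = -0.230816 + 0.812256 = 0.581440.
Q̄ = (S₀/π) × [bracket] = (1361/π) × 0.581440 = 251.89 W/m².
Ratio Q̄_A / Q̄_B = 319.78 / 251.89 = 1.270.

Q̄_A / Q̄_B ≈ 1.27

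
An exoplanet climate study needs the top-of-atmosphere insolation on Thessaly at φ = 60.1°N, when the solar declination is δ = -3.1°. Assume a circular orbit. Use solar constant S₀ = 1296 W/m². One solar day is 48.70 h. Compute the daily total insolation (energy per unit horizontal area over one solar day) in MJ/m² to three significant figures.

cos H₀ = −tan(+60.1°) tan(-3.100°) = 0.0942, H₀ = 1.4765 rad.
Bracket: H₀ sin φ sin δ + cos φ cos δ sin H₀ = 1.4765×0.86690×-0.05408 + 0.49849×0.99854×0.99555 = -0.069221 + 0.495547 = 0.426326.
Q̄ = (S₀/π) × [bracket] = (1296/π) × 0.426326 = 175.87 W/m².
Daily total = Q̄ × 48.70 h × 3600 s/h = 175.87 × 48.70 × 3600 / 10⁶ = 30.83 MJ/m².

30.8 MJ/m²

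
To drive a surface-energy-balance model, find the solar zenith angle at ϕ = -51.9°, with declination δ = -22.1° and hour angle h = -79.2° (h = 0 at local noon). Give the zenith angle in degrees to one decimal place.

θ_z = 66.2°

cos θ_z = sin ϕ sin δ + cos ϕ cos δ cos h = 0.296064 + 0.107126 = 0.403190.
θ_z = arccos(0.403190) = 66.2°.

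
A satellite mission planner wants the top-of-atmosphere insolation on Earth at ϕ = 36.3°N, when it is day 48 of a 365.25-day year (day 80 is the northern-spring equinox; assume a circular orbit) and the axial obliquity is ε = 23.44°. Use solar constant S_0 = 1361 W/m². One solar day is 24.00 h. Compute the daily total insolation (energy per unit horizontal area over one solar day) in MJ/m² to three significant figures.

22.6 MJ/m²

Solar longitude: L_s = 360° × (48 − 80)/365.25 = -31.540°, i.e. -31.540° + 360° = 328.460°.
sin δ = sin 23.44° × sin 328.460° = -0.20808, so δ = -12.010°.
cos h₀ = −tan(+36.3°) tan(-12.010°) = 0.1563, h₀ = 1.4139 rad.
Bracket: h₀ sin ϕ sin δ + cos ϕ cos δ sin h₀ = 1.4139×0.59201×-0.20808 + 0.80593×0.97811×0.98771 = -0.174172 + 0.778600 = 0.604428.
Q̄ = (S_0/π) × [bracket] = (1361/π) × 0.604428 = 261.85 W/m².
Daily total = Q̄ × 24.00 h × 3600 s/h = 261.85 × 24.00 × 3600 / 10⁶ = 22.62 MJ/m².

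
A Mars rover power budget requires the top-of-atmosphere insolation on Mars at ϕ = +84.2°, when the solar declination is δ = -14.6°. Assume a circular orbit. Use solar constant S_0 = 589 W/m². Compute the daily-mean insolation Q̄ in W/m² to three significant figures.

Q̄ ≈ 0.00 W/m²

cos h₀ = −tan(+84.2°) tan(-14.600°) = 2.5644 ≥ 1 ⇒ polar night, h₀ = 0 and Q̄ = 0.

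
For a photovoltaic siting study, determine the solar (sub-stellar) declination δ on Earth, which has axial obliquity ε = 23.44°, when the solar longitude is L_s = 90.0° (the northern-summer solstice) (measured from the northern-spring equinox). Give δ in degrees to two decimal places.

δ = +23.44°

sin δ = sin ε · sin L_s = sin 23.44° × sin 90.0° = 0.397789.
δ = arcsin(0.397789) = +23.44°.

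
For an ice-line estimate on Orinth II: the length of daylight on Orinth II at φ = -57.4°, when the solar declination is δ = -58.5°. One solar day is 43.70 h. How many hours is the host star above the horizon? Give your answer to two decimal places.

Sunrise equation: cos H₀ = −tan φ · tan δ = -2.5517 ≤ −1, so the host star never sets (polar day) and H₀ = π.
Daylight = 2H₀/(2π) × 43.70 h = (3.1416/π) × 43.70 = 43.70 h.

43.70 h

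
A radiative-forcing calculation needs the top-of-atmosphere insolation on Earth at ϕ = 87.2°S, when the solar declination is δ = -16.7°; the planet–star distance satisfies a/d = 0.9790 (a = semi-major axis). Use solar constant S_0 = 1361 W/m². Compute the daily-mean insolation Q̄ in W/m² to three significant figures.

Q̄ ≈ 374 W/m²

cos h₀ = −tan(-87.2°) tan(-16.700°) = -6.1342 ≤ −1 ⇒ polar day, h₀ = π.
Bracket: h₀ sin ϕ sin δ + cos ϕ cos δ sin h₀ = 3.1416×-0.99881×-0.28736 + 0.04885×0.95782×0.00000 = 0.901696 + 0.000000 = 0.901696.
Inverse-square distance factor (a/d)² = 0.9790² = 0.958441.
Q̄ = (S_0/π) × 0.958441 × [bracket] = (1361/π) × 0.958441 × 0.901696 = 374.4 W/m².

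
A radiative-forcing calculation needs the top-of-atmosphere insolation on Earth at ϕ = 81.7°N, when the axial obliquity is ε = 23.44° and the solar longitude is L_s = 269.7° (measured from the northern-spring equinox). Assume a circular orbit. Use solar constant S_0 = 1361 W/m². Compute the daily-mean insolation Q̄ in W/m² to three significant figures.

Solar declination: sin δ = sin ε · sin L_s = sin 23.44° × sin 269.7° = -0.39778, so δ = -23.440°.
cos h₀ = −tan(+81.7°) tan(-23.440°) = 2.9720 ≥ 1 ⇒ polar night, h₀ = 0 and Q̄ = 0.

Q̄ ≈ 0.00 W/m²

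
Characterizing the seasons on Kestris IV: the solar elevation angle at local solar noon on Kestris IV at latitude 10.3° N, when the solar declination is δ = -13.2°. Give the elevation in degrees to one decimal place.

At local noon the hour angle is zero, so the zenith angle equals |φ − δ| = |+10.3° − (-13.200°)| = 23.500°.
Elevation = 90° − 23.500° = 66.5°.

66.5°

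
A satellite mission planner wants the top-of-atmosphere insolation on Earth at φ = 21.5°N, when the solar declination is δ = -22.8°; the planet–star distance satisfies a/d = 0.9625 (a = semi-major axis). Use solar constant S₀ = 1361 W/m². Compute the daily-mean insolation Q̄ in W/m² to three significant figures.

cos H₀ = −tan(+21.5°) tan(-22.800°) = 0.1656, H₀ = 1.4044 rad.
Bracket: H₀ sin φ sin δ + cos φ cos δ sin H₀ = 1.4044×0.36650×-0.38752 + 0.93042×0.92186×0.98620 = -0.199461 + 0.845880 = 0.646419.
Inverse-square distance factor (a/d)² = 0.9625² = 0.926406.
Q̄ = (S₀/π) × 0.926406 × [bracket] = (1361/π) × 0.926406 × 0.646419 = 259.4 W/m².

Q̄ ≈ 259 W/m²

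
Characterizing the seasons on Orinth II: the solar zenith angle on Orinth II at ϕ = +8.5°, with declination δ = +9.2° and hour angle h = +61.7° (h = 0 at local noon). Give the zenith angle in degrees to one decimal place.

θ_z = 60.9°

cos θ_z = sin ϕ sin δ + cos ϕ cos δ cos h = 0.023632 + 0.462849 = 0.486481.
θ_z = arccos(0.486481) = 60.9°.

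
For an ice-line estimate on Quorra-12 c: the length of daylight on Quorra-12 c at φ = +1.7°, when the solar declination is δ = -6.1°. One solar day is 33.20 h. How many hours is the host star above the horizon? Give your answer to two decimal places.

16.57 h

cos H₀ = −tan φ · tan δ = −tan(+1.7°) × tan(-6.100°) = 0.0032, so H₀ = 1.5676 rad = 89.82°.
Daylight = 2H₀/(2π) × 33.20 h = (1.5676/π) × 33.20 = 16.57 h.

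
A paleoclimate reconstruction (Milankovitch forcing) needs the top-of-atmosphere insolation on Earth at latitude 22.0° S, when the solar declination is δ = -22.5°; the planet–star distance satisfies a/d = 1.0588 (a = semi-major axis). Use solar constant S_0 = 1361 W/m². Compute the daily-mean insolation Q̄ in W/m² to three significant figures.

Q̄ ≈ 531 W/m²

cos h₀ = −tan(-22.0°) tan(-22.500°) = -0.1674, h₀ = 1.7389 rad.
Bracket: h₀ sin ϕ sin δ + cos ϕ cos δ sin h₀ = 1.7389×-0.37461×-0.38268 + 0.92718×0.92388×0.98590 = 0.249281 + 0.844525 = 1.093806.
Inverse-square distance factor (a/d)² = 1.0588² = 1.121057.
Q̄ = (S_0/π) × 1.121057 × [bracket] = (1361/π) × 1.121057 × 1.093806 = 531.2 W/m².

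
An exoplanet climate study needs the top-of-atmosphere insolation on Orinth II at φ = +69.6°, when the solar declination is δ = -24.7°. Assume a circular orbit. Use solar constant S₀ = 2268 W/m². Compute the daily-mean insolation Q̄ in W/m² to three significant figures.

cos H₀ = −tan(+69.6°) tan(-24.700°) = 1.2368 ≥ 1 ⇒ polar night, H₀ = 0 and Q̄ = 0.

Q̄ ≈ 0.00 W/m²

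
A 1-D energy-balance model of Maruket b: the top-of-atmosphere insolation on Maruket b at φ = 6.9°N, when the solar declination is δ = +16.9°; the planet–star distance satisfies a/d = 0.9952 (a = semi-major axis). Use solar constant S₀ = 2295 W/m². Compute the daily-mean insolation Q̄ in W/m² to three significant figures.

Q̄ ≈ 727 W/m²

cos H₀ = −tan(+6.9°) tan(+16.900°) = -0.0368, H₀ = 1.6076 rad.
Bracket: H₀ sin φ sin δ + cos φ cos δ sin H₀ = 1.6076×0.12014×0.29070 + 0.99276×0.95681×0.99932 = 0.056145 + 0.949237 = 1.005382.
Inverse-square distance factor (a/d)² = 0.9952² = 0.990423.
Q̄ = (S₀/π) × 0.990423 × [bracket] = (2295/π) × 0.990423 × 1.005382 = 727.4 W/m².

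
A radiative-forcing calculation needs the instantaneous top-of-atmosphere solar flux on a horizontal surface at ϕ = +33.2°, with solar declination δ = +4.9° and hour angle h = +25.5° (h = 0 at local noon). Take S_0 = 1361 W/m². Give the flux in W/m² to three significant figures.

1.09e+03 W/m²

cos θ_z = sin ϕ sin δ + cos ϕ cos δ cos h = 0.046771 + 0.752491 = 0.799262.
Flux = S_0 · cos θ_z = 1361 × 0.799262 = 1088 W/m².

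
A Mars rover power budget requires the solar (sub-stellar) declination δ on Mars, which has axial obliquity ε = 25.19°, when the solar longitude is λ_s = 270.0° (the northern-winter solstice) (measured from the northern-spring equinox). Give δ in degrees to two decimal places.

sin δ = sin ε · sin λ_s = sin 25.19° × sin 270.0° = -0.425621.
δ = arcsin(-0.425621) = -25.19°.

δ = -25.19°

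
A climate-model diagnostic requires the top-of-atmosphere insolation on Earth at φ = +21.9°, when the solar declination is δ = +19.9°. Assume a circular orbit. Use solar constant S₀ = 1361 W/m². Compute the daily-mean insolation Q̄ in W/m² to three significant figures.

cos H₀ = −tan(+21.9°) tan(+19.900°) = -0.1455, H₀ = 1.7168 rad.
Bracket: H₀ sin φ sin δ + cos φ cos δ sin H₀ = 1.7168×0.37299×0.34038 + 0.92784×0.94029×0.98936 = 0.217962 + 0.863156 = 1.081118.
Q̄ = (S₀/π) × [bracket] = (1361/π) × 1.081118 = 468.4 W/m².

Q̄ ≈ 468 W/m²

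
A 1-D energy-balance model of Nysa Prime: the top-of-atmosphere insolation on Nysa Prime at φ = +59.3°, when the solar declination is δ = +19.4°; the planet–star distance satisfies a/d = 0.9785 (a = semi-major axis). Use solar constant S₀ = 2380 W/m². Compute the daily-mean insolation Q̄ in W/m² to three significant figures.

cos H₀ = −tan(+59.3°) tan(+19.400°) = -0.5931, H₀ = 2.2057 rad.
Bracket: H₀ sin φ sin δ + cos φ cos δ sin H₀ = 2.2057×0.85985×0.33216 + 0.51054×0.94322×0.80513 = 0.629965 + 0.387712 = 1.017677.
Inverse-square distance factor (a/d)² = 0.9785² = 0.957462.
Q̄ = (S₀/π) × 0.957462 × [bracket] = (2380/π) × 0.957462 × 1.017677 = 738.2 W/m².

Q̄ ≈ 738 W/m²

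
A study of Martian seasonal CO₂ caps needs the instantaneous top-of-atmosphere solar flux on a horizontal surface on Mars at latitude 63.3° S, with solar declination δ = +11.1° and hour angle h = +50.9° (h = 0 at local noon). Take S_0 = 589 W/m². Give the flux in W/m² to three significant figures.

cos θ_z = sin ϕ sin δ + cos ϕ cos δ cos h = -0.171994 + 0.278073 = 0.106079.
Flux = S_0 · cos θ_z = 589 × 0.106079 = 62.48 W/m².

62.5 W/m²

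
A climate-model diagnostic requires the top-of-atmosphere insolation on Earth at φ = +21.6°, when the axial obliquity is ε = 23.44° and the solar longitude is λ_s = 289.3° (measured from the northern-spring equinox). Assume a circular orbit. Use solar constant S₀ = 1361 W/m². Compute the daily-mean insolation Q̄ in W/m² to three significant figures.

Solar declination: sin δ = sin ε · sin λ_s = sin 23.44° × sin 289.3° = -0.37543, so δ = -22.051°.
cos H₀ = −tan(+21.6°) tan(-22.051°) = 0.1604, H₀ = 1.4097 rad.
Bracket: H₀ sin φ sin δ + cos φ cos δ sin H₀ = 1.4097×0.36812×-0.37543 + 0.92978×0.92685×0.98706 = -0.194825 + 0.850615 = 0.655790.
Q̄ = (S₀/π) × [bracket] = (1361/π) × 0.655790 = 284.1 W/m².

Q̄ ≈ 284 W/m²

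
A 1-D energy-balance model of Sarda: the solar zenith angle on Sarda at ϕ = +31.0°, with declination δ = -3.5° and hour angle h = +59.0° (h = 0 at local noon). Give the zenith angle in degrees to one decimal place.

cos θ_z = sin ϕ sin δ + cos ϕ cos δ cos h = -0.031442 + 0.440650 = 0.409208.
θ_z = arccos(0.409208) = 65.8°.

θ_z = 65.8°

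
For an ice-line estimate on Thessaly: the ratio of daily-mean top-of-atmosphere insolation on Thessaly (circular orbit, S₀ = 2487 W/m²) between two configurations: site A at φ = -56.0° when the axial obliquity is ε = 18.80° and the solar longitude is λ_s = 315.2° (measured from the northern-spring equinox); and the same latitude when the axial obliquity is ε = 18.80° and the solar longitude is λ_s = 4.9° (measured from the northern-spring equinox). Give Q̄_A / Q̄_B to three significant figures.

— Configuration A (φ=-56.0°):
Solar declination: sin δ = sin ε · sin λ_s = sin 18.80° × sin 315.2° = -0.22708, so δ = -13.125°.
cos H₀ = −tan(-56.0°) tan(-13.125°) = -0.3457, H₀ = 1.9238 rad.
Bracket: H₀ sin φ sin δ + cos φ cos δ sin H₀ = 1.9238×-0.82904×-0.22708 + 0.55919×0.97388×0.93835 = 0.362172 + 0.511010 = 0.873182.
Q̄ = (S₀/π) × [bracket] = (2487/π) × 0.873182 = 691.24 W/m².
— Configuration B (φ=-56.0°):
Solar declination: sin δ = sin ε · sin λ_s = sin 18.80° × sin 4.9° = 0.02753, so δ = +1.577°.
cos H₀ = −tan(-56.0°) tan(+1.577°) = 0.0408, H₀ = 1.5300 rad.
Bracket: H₀ sin φ sin δ + cos φ cos δ sin H₀ = 1.5300×-0.82904×0.02753 + 0.55919×0.99962×0.99917 = -0.034920 + 0.558514 = 0.523594.
Q̄ = (S₀/π) × [bracket] = (2487/π) × 0.523594 = 414.50 W/m².
Ratio Q̄_A / Q̄_B = 691.24 / 414.50 = 1.668.

Q̄_A / Q̄_B ≈ 1.67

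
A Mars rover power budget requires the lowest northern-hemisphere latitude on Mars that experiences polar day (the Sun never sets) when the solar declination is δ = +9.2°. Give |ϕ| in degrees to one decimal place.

|ϕ| = 80.8°

Polar day requires cos h₀ = −tan ϕ tan δ ≤ −1, i.e. tan ϕ tan δ ≥ 1.
The boundary is |tan ϕ| · |tan δ| = 1, so |ϕ| = 90° − |δ| = 90° − 9.2° = 80.8° in the northern hemisphere.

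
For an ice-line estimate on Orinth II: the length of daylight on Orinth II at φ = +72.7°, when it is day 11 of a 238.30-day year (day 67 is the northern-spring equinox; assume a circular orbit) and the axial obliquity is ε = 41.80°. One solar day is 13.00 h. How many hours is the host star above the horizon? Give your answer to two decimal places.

Solar longitude: λ_s = 360° × (11 − 67)/238.30 = -84.599°, i.e. -84.599° + 360° = 275.401°.
sin δ = sin 41.80° × sin 275.401° = -0.66357, so δ = -41.573°.
cos H₀ = −tan φ · tan δ = 2.8478 ≥ 1, so the host star never rises (polar night) and H₀ = 0.
Daylight = 2H₀/(2π) × 13.00 h = (0.0000/π) × 13.00 = 0.00 h.

0.00 h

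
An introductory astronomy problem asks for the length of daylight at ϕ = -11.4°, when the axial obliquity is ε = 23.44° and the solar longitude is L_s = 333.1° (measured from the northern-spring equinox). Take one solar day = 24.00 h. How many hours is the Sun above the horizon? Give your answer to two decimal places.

Solar declination: sin δ = sin ε · sin L_s = sin 23.44° × sin 333.1° = -0.17997, so δ = -10.368°.
cos h₀ = −tan ϕ · tan δ = −tan(-11.4°) × tan(-10.368°) = -0.0369, so h₀ = 1.6077 rad = 92.11°.
Daylight = 2h₀/(2π) × 24.00 h = (1.6077/π) × 24.00 = 12.28 h.

12.28 h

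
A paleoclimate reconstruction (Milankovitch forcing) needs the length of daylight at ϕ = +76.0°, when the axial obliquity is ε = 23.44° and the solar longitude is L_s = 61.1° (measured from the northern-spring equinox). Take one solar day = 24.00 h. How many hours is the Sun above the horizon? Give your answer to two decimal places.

24.00 h

Solar declination: sin δ = sin ε · sin L_s = sin 23.44° × sin 61.1° = 0.34825, so δ = +20.380°.
Sunrise equation: cos h₀ = −tan ϕ · tan δ = -1.4900 ≤ −1, so the Sun never sets (polar day) and h₀ = π.
Daylight = 2h₀/(2π) × 24.00 h = (3.1416/π) × 24.00 = 24.00 h.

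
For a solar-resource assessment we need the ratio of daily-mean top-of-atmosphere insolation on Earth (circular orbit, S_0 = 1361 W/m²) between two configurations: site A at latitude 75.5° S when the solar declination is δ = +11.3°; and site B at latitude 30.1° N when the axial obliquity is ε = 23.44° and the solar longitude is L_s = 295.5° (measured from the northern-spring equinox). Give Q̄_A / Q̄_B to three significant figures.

Q̄_A / Q̄_B ≈ 0.0466

— Configuration A (ϕ=-75.5°):
cos h₀ = −tan(-75.5°) tan(+11.300°) = 0.7726, h₀ = 0.6878 rad.
Bracket: h₀ sin ϕ sin δ + cos ϕ cos δ sin h₀ = 0.6878×-0.96815×0.19595 + 0.25038×0.98061×0.63484 = -0.130482 + 0.155869 = 0.025387.
Q̄ = (S_0/π) × [bracket] = (1361/π) × 0.025387 = 10.998 W/m².
— Configuration B (ϕ=+30.1°):
Solar declination: sin δ = sin ε · sin L_s = sin 23.44° × sin 295.5° = -0.35904, so δ = -21.041°.
cos h₀ = −tan(+30.1°) tan(-21.041°) = 0.2230, h₀ = 1.3459 rad.
Bracket: h₀ sin ϕ sin δ + cos ϕ cos δ sin h₀ = 1.3459×0.50151×-0.35904 + 0.86515×0.93332×0.97482 = -0.242346 + 0.787130 = 0.544784.
Q̄ = (S_0/π) × [bracket] = (1361/π) × 0.544784 = 236.01 W/m².
Ratio Q̄_A / Q̄_B = 10.998 / 236.01 = 0.04660.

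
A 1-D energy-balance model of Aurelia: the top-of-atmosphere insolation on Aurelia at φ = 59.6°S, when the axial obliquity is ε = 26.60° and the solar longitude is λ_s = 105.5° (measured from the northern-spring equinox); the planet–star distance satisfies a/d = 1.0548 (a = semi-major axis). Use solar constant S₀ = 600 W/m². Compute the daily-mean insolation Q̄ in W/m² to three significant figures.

Solar declination: sin δ = sin ε · sin λ_s = sin 26.60° × sin 105.5° = 0.43147, so δ = +25.561°.
cos H₀ = −tan(-59.6°) tan(+25.561°) = 0.8152, H₀ = 0.6177 rad.
Bracket: H₀ sin φ sin δ + cos φ cos δ sin H₀ = 0.6177×-0.86251×0.43147 + 0.50603×0.90213×0.57915 = -0.229875 + 0.264385 = 0.034510.
Inverse-square distance factor (a/d)² = 1.0548² = 1.112603.
Q̄ = (S₀/π) × 1.112603 × [bracket] = (600/π) × 1.112603 × 0.034510 = 7.333 W/m².

Q̄ ≈ 7.33 W/m²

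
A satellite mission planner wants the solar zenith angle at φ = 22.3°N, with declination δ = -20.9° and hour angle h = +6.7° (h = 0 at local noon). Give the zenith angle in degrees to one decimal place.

cos θ_z = sin φ sin δ + cos φ cos δ cos h = -0.135366 + 0.858432 = 0.723066.
θ_z = arccos(0.723066) = 43.7°.

θ_z = 43.7°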